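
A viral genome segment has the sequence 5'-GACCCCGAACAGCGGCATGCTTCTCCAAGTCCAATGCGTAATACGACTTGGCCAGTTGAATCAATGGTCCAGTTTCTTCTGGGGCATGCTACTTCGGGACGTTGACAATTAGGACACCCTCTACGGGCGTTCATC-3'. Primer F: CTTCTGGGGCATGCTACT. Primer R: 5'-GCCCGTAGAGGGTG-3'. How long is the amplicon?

53 bp

Scanning the template, CTTCTGGGGCATGCTACT occurs at positions 76–93; this primer anneals to the bottom strand there with its 3' end pointing downstream.
The reverse primer's reverse complement is CACCCTCTACGGGC, which matches the template at positions 115–128.
Product length = (reverse-primer end) − (forward-primer start) + 1 = 128 − 76 + 1 = 53 bp.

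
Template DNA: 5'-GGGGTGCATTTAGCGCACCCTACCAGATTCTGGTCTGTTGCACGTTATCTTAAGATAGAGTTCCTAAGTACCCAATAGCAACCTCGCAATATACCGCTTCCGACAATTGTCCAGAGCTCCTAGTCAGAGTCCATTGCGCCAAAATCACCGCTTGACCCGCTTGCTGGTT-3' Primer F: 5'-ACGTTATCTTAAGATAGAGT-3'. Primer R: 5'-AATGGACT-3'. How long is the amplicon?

94 bp

Forward primer ACGTTATCTTAAGATAGAGT is found on the top strand at positions 42–61.
Taking the reverse complement of AATGGACT gives AGTCCATT, found at positions 128–135 on the template; the primer anneals here to the top strand with its 3' end pointing upstream.
Product length = (reverse-primer end) − (forward-primer start) + 1 = 135 − 42 + 1 = 94 bp.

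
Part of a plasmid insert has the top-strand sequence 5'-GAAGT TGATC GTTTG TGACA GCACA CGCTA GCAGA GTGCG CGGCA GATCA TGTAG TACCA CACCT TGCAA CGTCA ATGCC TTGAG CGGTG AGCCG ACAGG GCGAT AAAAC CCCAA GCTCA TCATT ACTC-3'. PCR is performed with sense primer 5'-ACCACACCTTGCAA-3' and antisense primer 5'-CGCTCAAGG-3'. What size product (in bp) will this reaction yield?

The forward primer matches the template at positions 57–70.
The reverse primer's reverse complement is CCTTGAGCG, which matches the template at positions 79–87.
Product length = (reverse-primer end) − (forward-primer start) + 1 = 87 − 57 + 1 = 31 bp.

31 bp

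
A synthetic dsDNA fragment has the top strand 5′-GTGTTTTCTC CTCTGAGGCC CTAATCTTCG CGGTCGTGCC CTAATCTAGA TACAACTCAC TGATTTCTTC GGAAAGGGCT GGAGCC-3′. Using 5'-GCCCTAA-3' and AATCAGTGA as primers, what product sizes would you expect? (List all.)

48 bp, 28 bp

The forward primer GCCCTAA matches the top strand at positions 18–24, 38–44.
The reverse primer's reverse complement is TCACTGATT, matching at positions 57–65.
Each forward site pairs with the reverse site to give a product ending at position 65: sizes 48, 28 bp.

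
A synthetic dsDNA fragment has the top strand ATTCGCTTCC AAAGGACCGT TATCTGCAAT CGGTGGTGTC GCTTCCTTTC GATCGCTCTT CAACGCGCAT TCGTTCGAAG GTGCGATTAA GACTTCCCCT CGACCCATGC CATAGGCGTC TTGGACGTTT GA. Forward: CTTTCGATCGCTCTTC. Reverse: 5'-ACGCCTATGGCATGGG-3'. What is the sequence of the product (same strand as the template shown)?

The forward primer matches the template at positions 46–61.
The reverse primer's reverse complement is CCCATGCCATAGGCGT, which matches the template at positions 104–119.
The product is the template from position 46 through 119 (74 bp).

5'-CTTTCGATCGCTCTTCAACGCGCATTCGTTCGAAGGTGCGATTAAGACTTCCCCTCGACCCATGCCATAGGCGT-3'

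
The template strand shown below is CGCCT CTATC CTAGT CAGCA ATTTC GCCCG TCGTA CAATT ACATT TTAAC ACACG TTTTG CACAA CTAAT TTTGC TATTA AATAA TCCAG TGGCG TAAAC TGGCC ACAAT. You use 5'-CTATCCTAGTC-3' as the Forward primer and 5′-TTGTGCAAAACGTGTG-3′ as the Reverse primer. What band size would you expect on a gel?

60 bp

Forward primer CTATCCTAGTC is found on the top strand at positions 6–16.
Taking the reverse complement of TTGTGCAAAACGTGTG gives CACACGTTTTGCACAA, found at positions 50–65 on the template; the primer anneals here to the top strand with its 3' end pointing upstream.
The product runs from position 6 to position 65, so its length is 65 − 6 + 1 = 60 bp.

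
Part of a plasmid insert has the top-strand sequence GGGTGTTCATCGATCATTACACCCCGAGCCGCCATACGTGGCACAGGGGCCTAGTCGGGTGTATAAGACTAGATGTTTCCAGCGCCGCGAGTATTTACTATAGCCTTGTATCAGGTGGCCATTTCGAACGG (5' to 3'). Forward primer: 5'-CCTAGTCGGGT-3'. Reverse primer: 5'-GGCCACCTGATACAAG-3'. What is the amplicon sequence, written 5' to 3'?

5'-CCTAGTCGGGTGTATAAGACTAGATGTTTCCAGCGCCGCGAGTATTTACTATAGCCTTGTATCAGGTGGCC-3'

Forward primer CCTAGTCGGGT is found on the top strand at positions 50–60.
Taking the reverse complement of GGCCACCTGATACAAG gives CTTGTATCAGGTGGCC, found at positions 105–120 on the template; the primer anneals here to the top strand with its 3' end pointing upstream.
The product is the template from position 50 through 120 (71 bp).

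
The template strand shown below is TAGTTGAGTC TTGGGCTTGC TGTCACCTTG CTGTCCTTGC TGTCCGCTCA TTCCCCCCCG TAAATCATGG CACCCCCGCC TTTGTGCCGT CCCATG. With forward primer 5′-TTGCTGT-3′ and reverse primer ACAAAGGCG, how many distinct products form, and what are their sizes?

The forward primer TTGCTGT matches the top strand at positions 17–23, 28–34, 37–43.
The reverse primer's reverse complement is CGCCTTTGT, matching at positions 77–85.
Each forward site pairs with the reverse site to give a product ending at position 85: sizes 69, 58, 49 bp.

Three products: 69 bp, 58 bp, 49 bp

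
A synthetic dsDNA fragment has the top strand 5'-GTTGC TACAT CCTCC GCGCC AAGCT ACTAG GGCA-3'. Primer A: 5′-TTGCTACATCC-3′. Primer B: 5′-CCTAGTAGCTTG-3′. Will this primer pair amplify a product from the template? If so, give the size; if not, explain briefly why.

Primer A (TTGCTACATCC) matches the top strand at positions 2–12; it acts as a forward primer.
Primer B's reverse complement is CAAGCTACTAGG, matching the top strand at positions 20–31; it acts as a reverse primer.
The 3' ends face each other across positions 2–31, giving a 30 bp product.

Yes — a 30 bp product.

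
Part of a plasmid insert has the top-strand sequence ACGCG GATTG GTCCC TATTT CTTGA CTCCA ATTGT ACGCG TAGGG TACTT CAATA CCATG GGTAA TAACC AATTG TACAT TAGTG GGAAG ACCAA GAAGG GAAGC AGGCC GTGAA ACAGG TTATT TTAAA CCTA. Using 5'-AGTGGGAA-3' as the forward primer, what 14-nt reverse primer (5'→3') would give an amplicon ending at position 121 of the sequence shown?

The forward primer binds at positions 82–89; the product's 3' end on the top strand is position 121.
The reverse primer anneals to the top strand over positions 108–121, i.e. to GCCGTGAAACAGGT.
Its sequence written 5'→3' is the reverse complement: ACCTGTTTCACGGC.

5'-ACCTGTTTCACGGC-3'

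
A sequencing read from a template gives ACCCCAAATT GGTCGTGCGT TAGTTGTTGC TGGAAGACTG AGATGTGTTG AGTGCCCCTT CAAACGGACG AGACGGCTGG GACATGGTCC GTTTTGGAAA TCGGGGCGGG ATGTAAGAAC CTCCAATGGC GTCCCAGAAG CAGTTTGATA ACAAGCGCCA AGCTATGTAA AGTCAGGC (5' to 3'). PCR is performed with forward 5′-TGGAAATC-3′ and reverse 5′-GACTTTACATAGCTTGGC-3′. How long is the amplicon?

Forward primer TGGAAATC is found on the top strand at positions 95–102.
The reverse primer's reverse complement is GCCAAGCTATGTAAAGTC, which matches the template at positions 157–174.
Product length = (reverse-primer end) − (forward-primer start) + 1 = 174 − 95 + 1 = 80 bp.

80 bp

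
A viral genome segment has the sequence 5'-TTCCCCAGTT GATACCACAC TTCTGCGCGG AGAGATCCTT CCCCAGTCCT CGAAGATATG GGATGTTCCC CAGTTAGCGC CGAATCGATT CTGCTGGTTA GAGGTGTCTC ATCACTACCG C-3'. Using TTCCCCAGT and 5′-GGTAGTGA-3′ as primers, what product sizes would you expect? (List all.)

The forward primer TTCCCCAGT matches the top strand at positions 1–9, 39–47, 66–74.
The reverse primer's reverse complement is TCACTACC, matching at positions 112–119.
Each forward site pairs with the reverse site to give a product ending at position 119: sizes 119, 81, 54 bp.

119 bp, 81 bp, 54 bp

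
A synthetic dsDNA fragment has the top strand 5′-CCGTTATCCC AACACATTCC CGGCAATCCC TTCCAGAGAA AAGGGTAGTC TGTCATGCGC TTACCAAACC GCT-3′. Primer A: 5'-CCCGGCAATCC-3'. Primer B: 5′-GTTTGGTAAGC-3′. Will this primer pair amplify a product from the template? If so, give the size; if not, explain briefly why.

Yes — a 51 bp product.

Primer A (CCCGGCAATCC) matches the top strand at positions 19–29; it acts as a forward primer.
Primer B's reverse complement is GCTTACCAAAC, matching the top strand at positions 59–69; it acts as a reverse primer.
The 3' ends face each other across positions 19–69, giving a 51 bp product.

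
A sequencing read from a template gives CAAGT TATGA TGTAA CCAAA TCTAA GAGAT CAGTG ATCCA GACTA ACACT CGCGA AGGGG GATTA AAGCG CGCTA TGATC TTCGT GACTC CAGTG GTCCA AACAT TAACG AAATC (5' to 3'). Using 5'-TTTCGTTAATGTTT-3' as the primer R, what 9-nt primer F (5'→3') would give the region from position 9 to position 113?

5'-GATGTAACC-3'

The reverse primer's reverse complement AAACATTAACGAAA matches the template at positions 100–113; the product starts at position 9.
The forward primer is identical to the top strand over positions 9–17: GATGTAACC.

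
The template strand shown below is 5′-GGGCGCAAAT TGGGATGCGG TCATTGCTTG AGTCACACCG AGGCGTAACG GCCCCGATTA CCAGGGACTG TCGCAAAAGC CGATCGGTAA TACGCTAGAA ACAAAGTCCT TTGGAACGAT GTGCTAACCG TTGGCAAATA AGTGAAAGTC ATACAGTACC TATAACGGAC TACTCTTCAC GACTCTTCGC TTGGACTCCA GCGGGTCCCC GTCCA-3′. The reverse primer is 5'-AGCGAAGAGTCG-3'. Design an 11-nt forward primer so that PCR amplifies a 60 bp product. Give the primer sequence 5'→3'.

The reverse primer's reverse complement CGACTCTTCGCT matches the template at positions 180–191, so the product ends at position 191.
A 60 bp product then starts at position 191 − 60 + 1 = 132.
The forward primer is identical to the top strand there: TGGCAAATAAG.

5'-TGGCAAATAAG-3'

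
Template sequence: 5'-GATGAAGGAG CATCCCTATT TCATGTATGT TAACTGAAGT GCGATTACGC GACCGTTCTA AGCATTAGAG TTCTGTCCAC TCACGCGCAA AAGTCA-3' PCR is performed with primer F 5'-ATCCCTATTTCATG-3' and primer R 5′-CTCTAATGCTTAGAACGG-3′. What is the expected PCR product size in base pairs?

59 bp

Scanning the template, ATCCCTATTTCATG occurs at positions 12–25; this primer anneals to the bottom strand there with its 3' end pointing downstream.
Taking the reverse complement of CTCTAATGCTTAGAACGG gives CCGTTCTAAGCATTAGAG, found at positions 53–70 on the template; the primer anneals here to the top strand with its 3' end pointing upstream.
Amplicon spans positions 12–70: 59 bp.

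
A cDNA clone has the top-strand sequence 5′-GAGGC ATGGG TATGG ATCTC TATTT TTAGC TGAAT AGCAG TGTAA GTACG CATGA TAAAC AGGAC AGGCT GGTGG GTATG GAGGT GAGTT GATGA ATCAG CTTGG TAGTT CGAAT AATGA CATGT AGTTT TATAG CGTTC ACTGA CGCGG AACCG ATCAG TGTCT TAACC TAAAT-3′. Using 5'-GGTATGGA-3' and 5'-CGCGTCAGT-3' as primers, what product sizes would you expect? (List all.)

The forward primer GGTATGGA matches the top strand at positions 9–16, 75–82.
The reverse primer's reverse complement is ACTGACGCG, matching at positions 141–149.
Each forward site pairs with the reverse site to give a product ending at position 149: sizes 141, 75 bp.

141 bp, 75 bp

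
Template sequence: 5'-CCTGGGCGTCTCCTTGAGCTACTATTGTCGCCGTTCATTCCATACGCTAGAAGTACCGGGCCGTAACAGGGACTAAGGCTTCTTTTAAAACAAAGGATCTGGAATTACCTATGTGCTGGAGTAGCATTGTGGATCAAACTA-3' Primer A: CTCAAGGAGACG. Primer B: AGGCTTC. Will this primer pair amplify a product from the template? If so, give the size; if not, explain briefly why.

No product — the primers' 3' ends point away from each other.

Primer A (CTCAAGGAGACG) has reverse complement CGTCTCCTTGAG, which matches the top strand at positions 7–18; primer A anneals to the top strand there with its 3' end pointing upstream toward position 7.
Primer B (AGGCTTC) matches the top strand directly at positions 76–82; it anneals to the bottom strand with its 3' end pointing downstream toward position 82.
The 3' ends diverge (primer A extends toward position 1, primer B toward position 141), so the primers never converge on a shared product.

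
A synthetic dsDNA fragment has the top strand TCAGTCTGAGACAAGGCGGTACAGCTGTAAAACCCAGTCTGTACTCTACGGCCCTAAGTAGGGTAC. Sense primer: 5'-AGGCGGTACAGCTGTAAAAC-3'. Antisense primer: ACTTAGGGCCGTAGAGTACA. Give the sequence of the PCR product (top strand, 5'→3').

The forward primer matches the template at positions 14–33.
The reverse primer's reverse complement is TGTACTCTACGGCCCTAAGT, which matches the template at positions 40–59.
The product is the template from position 14 through 59 (46 bp).

5'-AGGCGGTACAGCTGTAAAACCCAGTCTGTACTCTACGGCCCTAAGT-3'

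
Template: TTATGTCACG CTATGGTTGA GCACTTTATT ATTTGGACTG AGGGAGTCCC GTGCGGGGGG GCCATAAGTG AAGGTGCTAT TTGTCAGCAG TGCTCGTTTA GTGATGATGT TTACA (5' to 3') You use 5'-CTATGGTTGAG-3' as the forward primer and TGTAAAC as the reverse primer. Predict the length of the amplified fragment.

105 bp

The forward primer matches the template at positions 11–21.
The reverse primer's reverse complement is GTTTACA, which matches the template at positions 109–115.
The product runs from position 11 to position 115, so its length is 115 − 11 + 1 = 105 bp.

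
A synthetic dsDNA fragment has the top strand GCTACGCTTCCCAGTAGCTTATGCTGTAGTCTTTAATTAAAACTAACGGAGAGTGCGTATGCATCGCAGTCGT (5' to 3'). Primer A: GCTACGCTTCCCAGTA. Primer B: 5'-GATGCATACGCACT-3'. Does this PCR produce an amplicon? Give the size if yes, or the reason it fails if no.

Yes — a 65 bp product.

Primer A (GCTACGCTTCCCAGTA) matches the top strand at positions 1–16; it acts as a forward primer.
Primer B's reverse complement is AGTGCGTATGCATC, matching the top strand at positions 52–65; it acts as a reverse primer.
The 3' ends face each other across positions 1–65, giving a 65 bp product.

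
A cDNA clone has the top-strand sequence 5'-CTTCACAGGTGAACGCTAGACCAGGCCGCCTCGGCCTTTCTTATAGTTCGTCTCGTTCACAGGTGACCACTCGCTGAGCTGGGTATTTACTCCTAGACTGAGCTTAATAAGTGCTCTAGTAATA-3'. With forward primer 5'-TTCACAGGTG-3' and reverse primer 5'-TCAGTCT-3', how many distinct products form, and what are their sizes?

Two products: 100 bp, 46 bp

The forward primer TTCACAGGTG matches the top strand at positions 2–11, 56–65.
The reverse primer's reverse complement is AGACTGA, matching at positions 95–101.
Each forward site pairs with the reverse site to give a product ending at position 101: sizes 100, 46 bp.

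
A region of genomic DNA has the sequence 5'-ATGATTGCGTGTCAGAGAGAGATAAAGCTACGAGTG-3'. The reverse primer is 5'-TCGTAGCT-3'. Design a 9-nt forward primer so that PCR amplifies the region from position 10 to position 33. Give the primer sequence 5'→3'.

The reverse primer's reverse complement AGCTACGA matches the template at positions 26–33; the product starts at position 10.
The forward primer is identical to the top strand over positions 10–18: TGTCAGAGA.

5'-TGTCAGAGA-3'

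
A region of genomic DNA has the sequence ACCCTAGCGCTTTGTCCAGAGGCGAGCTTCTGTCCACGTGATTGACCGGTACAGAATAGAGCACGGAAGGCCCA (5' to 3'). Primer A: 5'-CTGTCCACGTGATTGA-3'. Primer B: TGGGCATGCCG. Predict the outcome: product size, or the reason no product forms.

No product — primer B has no binding site in the template.

Primer B (TGGGCATGCCG) does not match the top strand, and its reverse complement CGGCATGCCCA does not match either.
With no annealing site for primer B, no amplification occurs.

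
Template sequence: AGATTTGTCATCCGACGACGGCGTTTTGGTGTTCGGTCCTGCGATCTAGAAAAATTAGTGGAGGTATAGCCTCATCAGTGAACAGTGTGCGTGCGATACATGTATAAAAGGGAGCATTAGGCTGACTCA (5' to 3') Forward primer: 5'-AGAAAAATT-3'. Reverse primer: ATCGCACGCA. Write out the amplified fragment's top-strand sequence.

Forward primer AGAAAAATT is found on the top strand at positions 48–56.
Taking the reverse complement of ATCGCACGCA gives TGCGTGCGAT, found at positions 88–97 on the template; the primer anneals here to the top strand with its 3' end pointing upstream.
The product is the template from position 48 through 97 (50 bp).

5'-AGAAAAATTAGTGGAGGTATAGCCTCATCAGTGAACAGTGTGCGTGCGAT-3'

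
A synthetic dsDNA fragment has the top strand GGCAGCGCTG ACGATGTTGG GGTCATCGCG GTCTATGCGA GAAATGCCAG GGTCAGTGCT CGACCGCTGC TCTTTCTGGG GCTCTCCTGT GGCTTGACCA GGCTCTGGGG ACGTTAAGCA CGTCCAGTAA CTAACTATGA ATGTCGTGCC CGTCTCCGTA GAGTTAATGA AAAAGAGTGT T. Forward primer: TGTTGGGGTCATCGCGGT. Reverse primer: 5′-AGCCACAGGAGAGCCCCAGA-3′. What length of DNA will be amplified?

Scanning the template, TGTTGGGGTCATCGCGGT occurs at positions 15–32; this primer anneals to the bottom strand there with its 3' end pointing downstream.
The reverse primer's reverse complement is TCTGGGGCTCTCCTGTGGCT, which matches the template at positions 75–94.
Product length = (reverse-primer end) − (forward-primer start) + 1 = 94 − 15 + 1 = 80 bp.

80 bp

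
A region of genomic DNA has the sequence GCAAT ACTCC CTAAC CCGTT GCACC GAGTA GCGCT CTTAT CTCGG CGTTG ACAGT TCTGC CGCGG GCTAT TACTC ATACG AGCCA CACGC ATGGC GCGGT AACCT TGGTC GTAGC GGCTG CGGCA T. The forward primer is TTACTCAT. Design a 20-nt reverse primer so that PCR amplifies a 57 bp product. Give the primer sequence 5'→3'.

5'-ATGCCGCAGCCGCTACGACC-3'

The forward primer binds at positions 70–77, so a 57 bp product ends at position 70 + 57 − 1 = 126.
The reverse primer anneals to the top strand over positions 107–126, i.e. to GGTCGTAGCGGCTGCGGCAT.
Its sequence written 5'→3' is the reverse complement: ATGCCGCAGCCGCTACGACC.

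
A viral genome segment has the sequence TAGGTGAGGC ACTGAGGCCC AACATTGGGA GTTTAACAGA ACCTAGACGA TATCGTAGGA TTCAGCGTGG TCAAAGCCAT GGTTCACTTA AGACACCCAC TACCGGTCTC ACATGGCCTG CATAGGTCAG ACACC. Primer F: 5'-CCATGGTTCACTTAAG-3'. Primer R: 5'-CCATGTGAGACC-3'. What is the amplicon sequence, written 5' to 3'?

5'-CCATGGTTCACTTAAGACACCCACTACCGGTCTCACATGG-3'

Scanning the template, CCATGGTTCACTTAAG occurs at positions 77–92; this primer anneals to the bottom strand there with its 3' end pointing downstream.
Reverse complement of the reverse primer: GGTCTCACATGG. This occurs on the top strand at positions 105–116.
The product is the template from position 77 through 116 (40 bp).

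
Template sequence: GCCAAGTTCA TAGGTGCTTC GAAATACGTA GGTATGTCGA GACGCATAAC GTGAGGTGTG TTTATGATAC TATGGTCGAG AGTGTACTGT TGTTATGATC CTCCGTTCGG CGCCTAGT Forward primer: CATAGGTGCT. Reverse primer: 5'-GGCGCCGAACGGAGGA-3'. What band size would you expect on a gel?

Forward primer CATAGGTGCT is found on the top strand at positions 9–18.
The reverse primer's reverse complement is TCCTCCGTTCGGCGCC, which matches the template at positions 99–114.
Amplicon spans positions 9–114: 106 bp.

106 bp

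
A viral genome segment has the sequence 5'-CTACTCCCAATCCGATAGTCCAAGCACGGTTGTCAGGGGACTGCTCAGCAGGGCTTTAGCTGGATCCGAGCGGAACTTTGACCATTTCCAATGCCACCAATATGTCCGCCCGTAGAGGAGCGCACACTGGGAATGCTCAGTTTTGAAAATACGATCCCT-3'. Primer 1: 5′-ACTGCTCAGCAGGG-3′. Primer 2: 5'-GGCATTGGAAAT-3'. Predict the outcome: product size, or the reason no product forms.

Yes — a 56 bp product.

Primer 1 (ACTGCTCAGCAGGG) matches the top strand at positions 40–53; it acts as a forward primer.
Primer 2's reverse complement is ATTTCCAATGCC, matching the top strand at positions 84–95; it acts as a reverse primer.
The 3' ends face each other across positions 40–95, giving a 56 bp product.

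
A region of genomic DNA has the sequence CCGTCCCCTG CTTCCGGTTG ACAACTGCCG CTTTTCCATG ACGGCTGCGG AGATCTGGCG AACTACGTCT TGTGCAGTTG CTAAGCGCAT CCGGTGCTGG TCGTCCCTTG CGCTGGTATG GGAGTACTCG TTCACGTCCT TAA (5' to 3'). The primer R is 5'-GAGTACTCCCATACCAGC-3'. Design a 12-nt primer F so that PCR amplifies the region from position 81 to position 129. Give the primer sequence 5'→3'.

The reverse primer's reverse complement GCTGGTATGGGAGTACTC matches the template at positions 112–129; the product starts at position 81.
The forward primer is identical to the top strand over positions 81–92: CTAAGCGCATCC.

5'-CTAAGCGCATCC-3'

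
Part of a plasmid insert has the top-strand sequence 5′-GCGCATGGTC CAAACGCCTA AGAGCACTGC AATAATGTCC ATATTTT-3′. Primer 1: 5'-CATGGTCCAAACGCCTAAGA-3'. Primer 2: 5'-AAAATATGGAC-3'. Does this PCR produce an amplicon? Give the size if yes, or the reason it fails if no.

Yes — a 44 bp product.

Primer 1 (CATGGTCCAAACGCCTAAGA) matches the top strand at positions 4–23; it acts as a forward primer.
Primer 2's reverse complement is GTCCATATTTT, matching the top strand at positions 37–47; it acts as a reverse primer.
The 3' ends face each other across positions 4–47, giving a 44 bp product.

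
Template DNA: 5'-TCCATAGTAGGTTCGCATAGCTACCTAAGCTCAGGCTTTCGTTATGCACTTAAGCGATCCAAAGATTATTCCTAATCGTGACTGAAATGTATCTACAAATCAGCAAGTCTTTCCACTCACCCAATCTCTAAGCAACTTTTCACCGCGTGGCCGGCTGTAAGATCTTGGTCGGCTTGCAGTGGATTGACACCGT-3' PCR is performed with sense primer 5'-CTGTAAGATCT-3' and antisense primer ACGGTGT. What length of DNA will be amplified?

39 bp

Scanning the template, CTGTAAGATCT occurs at positions 155–165; this primer anneals to the bottom strand there with its 3' end pointing downstream.
Reverse complement of the reverse primer: ACACCGT. This occurs on the top strand at positions 187–193.
Product length = (reverse-primer end) − (forward-primer start) + 1 = 193 − 155 + 1 = 39 bp.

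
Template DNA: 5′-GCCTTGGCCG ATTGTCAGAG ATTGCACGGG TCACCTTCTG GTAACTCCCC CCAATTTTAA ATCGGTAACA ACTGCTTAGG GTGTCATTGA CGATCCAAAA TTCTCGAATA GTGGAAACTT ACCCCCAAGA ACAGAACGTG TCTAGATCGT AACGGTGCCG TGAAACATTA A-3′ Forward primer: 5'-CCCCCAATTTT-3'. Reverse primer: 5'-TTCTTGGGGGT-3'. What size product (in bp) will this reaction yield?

The forward primer matches the template at positions 48–58.
The reverse primer's reverse complement is ACCCCCAAGAA, which matches the template at positions 121–131.
The product runs from position 48 to position 131, so its length is 131 − 48 + 1 = 84 bp.

84 bp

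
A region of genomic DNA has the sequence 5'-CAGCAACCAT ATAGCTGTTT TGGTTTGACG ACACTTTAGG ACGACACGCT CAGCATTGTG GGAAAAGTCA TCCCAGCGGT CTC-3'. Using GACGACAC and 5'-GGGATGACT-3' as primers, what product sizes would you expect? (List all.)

48 bp, 35 bp

The forward primer GACGACAC matches the top strand at positions 27–34, 40–47.
The reverse primer's reverse complement is AGTCATCCC, matching at positions 66–74.
Each forward site pairs with the reverse site to give a product ending at position 74: sizes 48, 35 bp.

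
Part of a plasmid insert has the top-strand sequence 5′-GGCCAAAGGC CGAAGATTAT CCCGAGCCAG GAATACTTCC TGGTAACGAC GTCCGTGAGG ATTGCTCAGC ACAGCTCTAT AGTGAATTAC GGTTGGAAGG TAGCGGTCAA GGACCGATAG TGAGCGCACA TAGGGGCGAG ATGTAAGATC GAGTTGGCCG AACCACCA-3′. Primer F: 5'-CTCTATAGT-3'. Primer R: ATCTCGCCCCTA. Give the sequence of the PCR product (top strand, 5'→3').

5'-CTCTATAGTGAATTACGGTTGGAAGGTAGCGGTCAAGGACCGATAGTGAGCGCACATAGGGGCGAGAT-3'

Scanning the template, CTCTATAGT occurs at positions 75–83; this primer anneals to the bottom strand there with its 3' end pointing downstream.
The reverse primer's reverse complement is TAGGGGCGAGAT, which matches the template at positions 131–142.
The product is the template from position 75 through 142 (68 bp).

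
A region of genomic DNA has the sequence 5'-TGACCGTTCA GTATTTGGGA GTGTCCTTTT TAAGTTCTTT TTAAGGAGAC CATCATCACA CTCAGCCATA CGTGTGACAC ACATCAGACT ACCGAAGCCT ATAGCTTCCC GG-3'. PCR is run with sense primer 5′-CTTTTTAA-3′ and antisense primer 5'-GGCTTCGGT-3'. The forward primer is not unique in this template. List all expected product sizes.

The forward primer CTTTTTAA matches the top strand at positions 26–33, 37–44.
The reverse primer's reverse complement is ACCGAAGCC, matching at positions 91–99.
Each forward site pairs with the reverse site to give a product ending at position 99: sizes 74, 63 bp.

74 bp, 63 bp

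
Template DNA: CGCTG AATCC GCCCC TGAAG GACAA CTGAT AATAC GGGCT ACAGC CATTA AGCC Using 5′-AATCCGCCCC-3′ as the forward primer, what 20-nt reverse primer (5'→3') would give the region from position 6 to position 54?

5'-GGCTTAATGGCTGTAGCCCG-3'

The product's 3' end on the top strand is position 54.
The reverse primer anneals to the top strand over positions 35–54, i.e. to CGGGCTACAGCCATTAAGCC.
Its sequence written 5'→3' is the reverse complement: GGCTTAATGGCTGTAGCCCG.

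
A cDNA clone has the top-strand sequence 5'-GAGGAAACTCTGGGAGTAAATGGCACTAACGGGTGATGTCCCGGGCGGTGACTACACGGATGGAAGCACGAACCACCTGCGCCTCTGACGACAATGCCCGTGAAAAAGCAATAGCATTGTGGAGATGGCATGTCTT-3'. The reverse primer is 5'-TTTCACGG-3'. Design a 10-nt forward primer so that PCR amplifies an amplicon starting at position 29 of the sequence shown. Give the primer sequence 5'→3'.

5'-ACGGGTGATG-3'

The reverse primer's reverse complement CCGTGAAA matches the template at positions 98–105; the product starts at position 29.
The forward primer is identical to the top strand over positions 29–38: ACGGGTGATG.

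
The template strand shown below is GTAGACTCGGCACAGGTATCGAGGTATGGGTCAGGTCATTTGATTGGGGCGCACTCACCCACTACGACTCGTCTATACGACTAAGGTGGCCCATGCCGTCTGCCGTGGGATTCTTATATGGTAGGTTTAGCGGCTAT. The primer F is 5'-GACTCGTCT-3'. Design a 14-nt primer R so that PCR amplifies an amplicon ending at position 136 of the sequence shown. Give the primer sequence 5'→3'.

5'-TAGCCGCTAAACCT-3'

The forward primer binds at positions 66–74; the product's 3' end on the top strand is position 136.
The reverse primer anneals to the top strand over positions 123–136, i.e. to AGGTTTAGCGGCTA.
Its sequence written 5'→3' is the reverse complement: TAGCCGCTAAACCT.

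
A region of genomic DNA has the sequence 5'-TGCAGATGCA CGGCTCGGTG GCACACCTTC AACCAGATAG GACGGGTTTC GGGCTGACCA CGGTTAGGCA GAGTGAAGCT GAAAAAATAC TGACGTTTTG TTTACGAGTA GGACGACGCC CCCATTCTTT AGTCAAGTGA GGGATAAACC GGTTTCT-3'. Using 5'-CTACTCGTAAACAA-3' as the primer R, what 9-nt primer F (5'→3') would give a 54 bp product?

The reverse primer's reverse complement TTGTTTACGAGTAG matches the template at positions 98–111, so the product ends at position 111.
A 54 bp product then starts at position 111 − 54 + 1 = 58.
The forward primer is identical to the top strand there: CCACGGTTA.

5'-CCACGGTTA-3'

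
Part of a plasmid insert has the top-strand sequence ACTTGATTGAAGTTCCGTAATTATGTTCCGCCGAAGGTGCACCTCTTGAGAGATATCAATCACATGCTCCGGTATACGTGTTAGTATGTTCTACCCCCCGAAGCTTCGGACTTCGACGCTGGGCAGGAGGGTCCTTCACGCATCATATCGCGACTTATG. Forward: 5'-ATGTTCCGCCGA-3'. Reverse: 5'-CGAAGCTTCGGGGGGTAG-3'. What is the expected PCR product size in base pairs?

Forward primer ATGTTCCGCCGA is found on the top strand at positions 23–34.
The reverse primer's reverse complement is CTACCCCCCGAAGCTTCG, which matches the template at positions 91–108.
The product runs from position 23 to position 108, so its length is 108 − 23 + 1 = 86 bp.

86 bp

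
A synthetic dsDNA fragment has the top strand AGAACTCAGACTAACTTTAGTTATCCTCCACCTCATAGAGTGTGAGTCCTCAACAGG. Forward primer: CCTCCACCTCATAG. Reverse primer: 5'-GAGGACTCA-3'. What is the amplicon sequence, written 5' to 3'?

5'-CCTCCACCTCATAGAGTGTGAGTCCTC-3'

Scanning the template, CCTCCACCTCATAG occurs at positions 25–38; this primer anneals to the bottom strand there with its 3' end pointing downstream.
Reverse complement of the reverse primer: TGAGTCCTC. This occurs on the top strand at positions 43–51.
The product is the template from position 25 through 51 (27 bp).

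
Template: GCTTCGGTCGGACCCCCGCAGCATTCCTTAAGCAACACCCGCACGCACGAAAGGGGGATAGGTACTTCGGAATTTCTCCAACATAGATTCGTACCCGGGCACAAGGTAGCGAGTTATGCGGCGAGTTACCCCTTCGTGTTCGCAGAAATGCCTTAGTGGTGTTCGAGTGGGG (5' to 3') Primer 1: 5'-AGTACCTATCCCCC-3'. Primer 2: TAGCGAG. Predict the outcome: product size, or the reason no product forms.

No product — the primers' 3' ends point away from each other.

Primer 1 (AGTACCTATCCCCC) has reverse complement GGGGGATAGGTACT, which matches the top strand at positions 53–66; primer 1 anneals to the top strand there with its 3' end pointing upstream toward position 53.
Primer 2 (TAGCGAG) matches the top strand directly at positions 107–113; it anneals to the bottom strand with its 3' end pointing downstream toward position 113.
The 3' ends diverge (primer 1 extends toward position 1, primer 2 toward position 172), so the primers never converge on a shared product.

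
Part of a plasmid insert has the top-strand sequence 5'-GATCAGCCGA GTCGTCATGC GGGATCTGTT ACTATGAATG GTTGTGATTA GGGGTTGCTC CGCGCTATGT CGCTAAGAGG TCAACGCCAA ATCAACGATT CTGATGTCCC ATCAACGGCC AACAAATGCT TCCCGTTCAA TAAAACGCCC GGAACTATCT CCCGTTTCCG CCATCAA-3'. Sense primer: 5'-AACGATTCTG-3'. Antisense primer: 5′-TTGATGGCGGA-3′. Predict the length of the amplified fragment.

84 bp

Forward primer AACGATTCTG is found on the top strand at positions 94–103.
The reverse primer's reverse complement is TCCGCCATCAA, which matches the template at positions 167–177.
Amplicon spans positions 94–177: 84 bp.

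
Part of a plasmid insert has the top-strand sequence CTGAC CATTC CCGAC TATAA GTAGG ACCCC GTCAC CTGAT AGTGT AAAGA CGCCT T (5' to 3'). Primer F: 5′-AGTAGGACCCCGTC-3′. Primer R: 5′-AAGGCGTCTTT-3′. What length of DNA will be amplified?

37 bp

Forward primer AGTAGGACCCCGTC is found on the top strand at positions 20–33.
Reverse complement of the reverse primer: AAAGACGCCTT. This occurs on the top strand at positions 46–56.
The product runs from position 20 to position 56, so its length is 56 − 20 + 1 = 37 bp.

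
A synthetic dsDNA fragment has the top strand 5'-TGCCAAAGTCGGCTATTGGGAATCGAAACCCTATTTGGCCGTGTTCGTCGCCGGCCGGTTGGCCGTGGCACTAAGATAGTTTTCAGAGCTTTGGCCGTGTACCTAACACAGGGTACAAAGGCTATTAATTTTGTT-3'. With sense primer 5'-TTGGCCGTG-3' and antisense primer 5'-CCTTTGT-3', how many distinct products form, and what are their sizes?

The forward primer TTGGCCGTG matches the top strand at positions 35–43, 59–67, 91–99.
The reverse primer's reverse complement is ACAAAGG, matching at positions 115–121.
Each forward site pairs with the reverse site to give a product ending at position 121: sizes 87, 63, 31 bp.

Three products: 87 bp, 63 bp, 31 bp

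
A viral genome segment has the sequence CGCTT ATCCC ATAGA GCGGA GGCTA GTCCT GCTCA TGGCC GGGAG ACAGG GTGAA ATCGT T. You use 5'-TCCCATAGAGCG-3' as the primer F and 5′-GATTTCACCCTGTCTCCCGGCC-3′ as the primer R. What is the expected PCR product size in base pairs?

52 bp

Scanning the template, TCCCATAGAGCG occurs at positions 7–18; this primer anneals to the bottom strand there with its 3' end pointing downstream.
Taking the reverse complement of GATTTCACCCTGTCTCCCGGCC gives GGCCGGGAGACAGGGTGAAATC, found at positions 37–58 on the template; the primer anneals here to the top strand with its 3' end pointing upstream.
Amplicon spans positions 7–58: 52 bp.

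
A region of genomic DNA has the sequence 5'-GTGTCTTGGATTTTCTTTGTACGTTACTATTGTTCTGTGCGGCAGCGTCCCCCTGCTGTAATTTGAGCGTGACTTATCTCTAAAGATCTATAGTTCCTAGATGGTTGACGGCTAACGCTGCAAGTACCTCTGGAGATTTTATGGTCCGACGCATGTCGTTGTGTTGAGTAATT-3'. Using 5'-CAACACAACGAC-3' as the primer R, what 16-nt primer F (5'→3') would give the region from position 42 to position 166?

The reverse primer's reverse complement GTCGTTGTGTTG matches the template at positions 155–166; the product starts at position 42.
The forward primer is identical to the top strand over positions 42–57: GCAGCGTCCCCCTGCT.

5'-GCAGCGTCCCCCTGCT-3'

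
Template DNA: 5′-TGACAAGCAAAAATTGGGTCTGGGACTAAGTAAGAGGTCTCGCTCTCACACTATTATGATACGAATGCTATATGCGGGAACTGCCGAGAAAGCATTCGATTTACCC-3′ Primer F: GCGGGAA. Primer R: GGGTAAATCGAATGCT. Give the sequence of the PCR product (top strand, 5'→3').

The forward primer matches the template at positions 74–80.
Reverse complement of the reverse primer: AGCATTCGATTTACCC. This occurs on the top strand at positions 91–106.
The product is the template from position 74 through 106 (33 bp).

5'-GCGGGAACTGCCGAGAAAGCATTCGATTTACCC-3'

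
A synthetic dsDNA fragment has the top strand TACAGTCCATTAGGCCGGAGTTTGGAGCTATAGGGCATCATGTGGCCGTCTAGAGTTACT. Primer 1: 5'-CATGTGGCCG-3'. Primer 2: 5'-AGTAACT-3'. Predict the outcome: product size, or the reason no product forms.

Yes — a 22 bp product.

Primer 1 (CATGTGGCCG) matches the top strand at positions 39–48; it acts as a forward primer.
Primer 2's reverse complement is AGTTACT, matching the top strand at positions 54–60; it acts as a reverse primer.
The 3' ends face each other across positions 39–60, giving a 22 bp product.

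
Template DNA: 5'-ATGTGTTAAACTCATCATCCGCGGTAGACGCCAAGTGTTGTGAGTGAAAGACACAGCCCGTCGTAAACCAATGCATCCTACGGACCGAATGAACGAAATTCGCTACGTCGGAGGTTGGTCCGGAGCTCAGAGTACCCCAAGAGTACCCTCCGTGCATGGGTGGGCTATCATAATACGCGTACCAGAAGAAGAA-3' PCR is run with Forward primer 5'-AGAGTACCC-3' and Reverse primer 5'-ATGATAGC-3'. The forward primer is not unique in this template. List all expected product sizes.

The forward primer AGAGTACCC matches the top strand at positions 129–137, 140–148.
The reverse primer's reverse complement is GCTATCAT, matching at positions 164–171.
Each forward site pairs with the reverse site to give a product ending at position 171: sizes 43, 32 bp.

43 bp, 32 bp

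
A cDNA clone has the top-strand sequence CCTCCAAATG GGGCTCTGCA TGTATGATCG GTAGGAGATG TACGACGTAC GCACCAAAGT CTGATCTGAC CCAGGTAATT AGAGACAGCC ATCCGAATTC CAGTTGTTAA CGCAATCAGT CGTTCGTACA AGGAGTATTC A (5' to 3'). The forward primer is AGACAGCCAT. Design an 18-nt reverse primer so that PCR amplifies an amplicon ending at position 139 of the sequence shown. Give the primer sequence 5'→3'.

The forward primer binds at positions 83–92; the product's 3' end on the top strand is position 139.
The reverse primer anneals to the top strand over positions 122–139, i.e. to GTTCGTACAAGGAGTATT.
Its sequence written 5'→3' is the reverse complement: AATACTCCTTGTACGAAC.

5'-AATACTCCTTGTACGAAC-3'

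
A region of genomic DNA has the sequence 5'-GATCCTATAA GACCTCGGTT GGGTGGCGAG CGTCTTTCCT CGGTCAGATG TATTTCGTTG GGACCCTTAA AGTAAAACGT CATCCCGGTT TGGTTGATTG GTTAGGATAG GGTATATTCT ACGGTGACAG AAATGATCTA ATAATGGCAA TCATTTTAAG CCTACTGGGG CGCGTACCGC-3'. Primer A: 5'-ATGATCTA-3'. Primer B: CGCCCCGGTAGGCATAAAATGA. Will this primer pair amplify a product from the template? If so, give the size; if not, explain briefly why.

Primer B (CGCCCCGGTAGGCATAAAATGA) does not match the top strand, and its reverse complement TCATTTTATGCCTACCGGGGCG does not match either.
With no annealing site for primer B, no amplification occurs.

No product — primer B has no binding site in the template.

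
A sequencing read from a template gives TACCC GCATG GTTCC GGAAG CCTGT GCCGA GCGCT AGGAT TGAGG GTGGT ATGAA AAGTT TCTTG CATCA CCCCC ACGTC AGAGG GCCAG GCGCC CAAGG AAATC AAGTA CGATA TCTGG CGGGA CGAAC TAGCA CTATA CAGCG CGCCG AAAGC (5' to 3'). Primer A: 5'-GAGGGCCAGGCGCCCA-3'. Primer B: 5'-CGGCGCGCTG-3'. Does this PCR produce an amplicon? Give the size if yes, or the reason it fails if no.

Primer A (GAGGGCCAGGCGCCCA) matches the top strand at positions 82–97; it acts as a forward primer.
Primer B's reverse complement is CAGCGCGCCG, matching the top strand at positions 141–150; it acts as a reverse primer.
The 3' ends face each other across positions 82–150, giving a 69 bp product.

Yes — a 69 bp product.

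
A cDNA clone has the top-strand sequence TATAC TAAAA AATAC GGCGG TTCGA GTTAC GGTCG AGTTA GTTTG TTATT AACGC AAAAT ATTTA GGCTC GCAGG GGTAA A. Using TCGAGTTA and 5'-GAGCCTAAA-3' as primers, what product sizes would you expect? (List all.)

49 bp, 38 bp

The forward primer TCGAGTTA matches the top strand at positions 22–29, 33–40.
The reverse primer's reverse complement is TTTAGGCTC, matching at positions 62–70.
Each forward site pairs with the reverse site to give a product ending at position 70: sizes 49, 38 bp.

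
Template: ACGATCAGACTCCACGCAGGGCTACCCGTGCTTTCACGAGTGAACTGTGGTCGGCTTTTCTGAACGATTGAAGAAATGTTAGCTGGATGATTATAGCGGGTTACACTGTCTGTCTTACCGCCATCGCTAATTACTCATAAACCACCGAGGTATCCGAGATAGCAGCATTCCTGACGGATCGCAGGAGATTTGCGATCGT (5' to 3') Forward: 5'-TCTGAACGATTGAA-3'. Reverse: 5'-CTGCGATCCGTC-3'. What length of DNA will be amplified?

126 bp

Scanning the template, TCTGAACGATTGAA occurs at positions 59–72; this primer anneals to the bottom strand there with its 3' end pointing downstream.
Taking the reverse complement of CTGCGATCCGTC gives GACGGATCGCAG, found at positions 173–184 on the template; the primer anneals here to the top strand with its 3' end pointing upstream.
Product length = (reverse-primer end) − (forward-primer start) + 1 = 184 − 59 + 1 = 126 bp.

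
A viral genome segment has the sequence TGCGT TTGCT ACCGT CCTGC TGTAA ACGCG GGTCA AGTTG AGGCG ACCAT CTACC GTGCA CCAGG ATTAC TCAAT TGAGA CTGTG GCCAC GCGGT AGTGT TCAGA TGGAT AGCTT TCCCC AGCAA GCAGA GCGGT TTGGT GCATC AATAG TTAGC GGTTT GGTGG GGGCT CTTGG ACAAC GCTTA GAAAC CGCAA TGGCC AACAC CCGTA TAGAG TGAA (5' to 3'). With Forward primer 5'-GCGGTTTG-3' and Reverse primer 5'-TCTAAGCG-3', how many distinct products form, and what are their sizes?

The forward primer GCGGTTTG matches the top strand at positions 131–138, 154–161.
The reverse primer's reverse complement is CGCTTAGA, matching at positions 180–187.
Each forward site pairs with the reverse site to give a product ending at position 187: sizes 57, 34 bp.

Two products: 57 bp, 34 bp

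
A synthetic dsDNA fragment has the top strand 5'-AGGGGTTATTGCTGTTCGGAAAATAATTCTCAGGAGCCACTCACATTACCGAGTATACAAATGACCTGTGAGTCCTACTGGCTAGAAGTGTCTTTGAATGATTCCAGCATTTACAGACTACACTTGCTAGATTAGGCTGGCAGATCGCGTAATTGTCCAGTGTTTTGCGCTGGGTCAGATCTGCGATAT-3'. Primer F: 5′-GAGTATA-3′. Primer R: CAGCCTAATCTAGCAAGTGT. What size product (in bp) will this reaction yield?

Forward primer GAGTATA is found on the top strand at positions 51–57.
The reverse primer's reverse complement is ACACTTGCTAGATTAGGCTG, which matches the template at positions 120–139.
Amplicon spans positions 51–139: 89 bp.

89 bp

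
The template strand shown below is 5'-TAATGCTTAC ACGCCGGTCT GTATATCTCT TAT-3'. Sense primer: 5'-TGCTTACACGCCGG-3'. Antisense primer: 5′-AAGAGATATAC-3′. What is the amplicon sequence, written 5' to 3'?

5'-TGCTTACACGCCGGTCTGTATATCTCTT-3'

Scanning the template, TGCTTACACGCCGG occurs at positions 4–17; this primer anneals to the bottom strand there with its 3' end pointing downstream.
The reverse primer's reverse complement is GTATATCTCTT, which matches the template at positions 21–31.
The product is the template from position 4 through 31 (28 bp).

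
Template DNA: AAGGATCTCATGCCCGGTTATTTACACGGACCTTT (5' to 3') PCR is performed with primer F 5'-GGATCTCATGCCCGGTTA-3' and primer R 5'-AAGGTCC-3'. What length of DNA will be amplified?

Forward primer GGATCTCATGCCCGGTTA is found on the top strand at positions 3–20.
The reverse primer's reverse complement is GGACCTT, which matches the template at positions 28–34.
Amplicon spans positions 3–34: 32 bp.

32 bp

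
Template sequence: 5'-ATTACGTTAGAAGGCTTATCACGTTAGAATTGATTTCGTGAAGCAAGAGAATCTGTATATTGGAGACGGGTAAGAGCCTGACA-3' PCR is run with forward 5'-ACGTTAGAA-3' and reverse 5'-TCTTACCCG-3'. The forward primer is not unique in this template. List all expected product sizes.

The forward primer ACGTTAGAA matches the top strand at positions 4–12, 21–29.
The reverse primer's reverse complement is CGGGTAAGA, matching at positions 67–75.
Each forward site pairs with the reverse site to give a product ending at position 75: sizes 72, 55 bp.

72 bp, 55 bp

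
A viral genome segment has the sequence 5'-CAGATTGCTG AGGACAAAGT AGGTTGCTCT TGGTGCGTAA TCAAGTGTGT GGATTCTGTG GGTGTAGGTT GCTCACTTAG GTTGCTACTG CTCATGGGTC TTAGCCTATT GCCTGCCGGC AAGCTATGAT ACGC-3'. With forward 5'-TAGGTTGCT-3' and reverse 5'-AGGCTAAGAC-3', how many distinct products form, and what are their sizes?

The forward primer TAGGTTGCT matches the top strand at positions 20–28, 65–73, 78–86.
The reverse primer's reverse complement is GTCTTAGCCT, matching at positions 98–107.
Each forward site pairs with the reverse site to give a product ending at position 107: sizes 88, 43, 30 bp.

Three products: 88 bp, 43 bp, 30 bp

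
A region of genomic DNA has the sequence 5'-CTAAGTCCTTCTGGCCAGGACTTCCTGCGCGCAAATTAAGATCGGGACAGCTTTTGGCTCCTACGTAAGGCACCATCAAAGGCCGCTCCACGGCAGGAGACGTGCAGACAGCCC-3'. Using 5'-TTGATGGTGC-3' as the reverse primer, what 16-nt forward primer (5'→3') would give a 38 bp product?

The reverse primer's reverse complement GCACCATCAA matches the template at positions 70–79, so the product ends at position 79.
A 38 bp product then starts at position 79 − 38 + 1 = 42.
The forward primer is identical to the top strand there: TCGGGACAGCTTTTGG.

5'-TCGGGACAGCTTTTGG-3'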